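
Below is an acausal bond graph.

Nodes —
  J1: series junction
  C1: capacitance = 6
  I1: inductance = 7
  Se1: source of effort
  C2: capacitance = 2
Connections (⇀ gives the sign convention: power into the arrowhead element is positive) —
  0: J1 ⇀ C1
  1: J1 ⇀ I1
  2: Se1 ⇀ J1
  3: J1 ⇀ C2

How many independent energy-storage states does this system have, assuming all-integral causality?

3  (C1, C2, I1 all integral)

β2 |J1  (source Se1 imposes e)
β0 |J1  (C1 integral (e out))
β1 |I1  (I1: I, integral causality)
β3 |J1  (J1: bond 1 brought flow, rest push out)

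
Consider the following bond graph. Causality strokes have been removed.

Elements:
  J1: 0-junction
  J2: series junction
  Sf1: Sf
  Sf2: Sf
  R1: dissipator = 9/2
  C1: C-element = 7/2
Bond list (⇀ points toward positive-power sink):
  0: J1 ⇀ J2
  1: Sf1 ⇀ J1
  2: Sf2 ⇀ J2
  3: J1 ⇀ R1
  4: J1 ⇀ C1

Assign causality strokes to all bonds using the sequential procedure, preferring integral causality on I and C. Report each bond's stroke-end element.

β0 stroke at J2
β1 stroke at Sf1
β2 stroke at Sf2
β3 stroke at R1
β4 stroke at J1

β1 →Sf1  (Sf1: flow source, stroke at near end)
β2 →Sf2  (Sf2 (Sf) sets flow on bond)
β0 →J2  (common-f at J2 fixed by 2)
β4 →J1  (C1: C, integral causality)
β3 →R1  (common-e at J1 fixed by 4)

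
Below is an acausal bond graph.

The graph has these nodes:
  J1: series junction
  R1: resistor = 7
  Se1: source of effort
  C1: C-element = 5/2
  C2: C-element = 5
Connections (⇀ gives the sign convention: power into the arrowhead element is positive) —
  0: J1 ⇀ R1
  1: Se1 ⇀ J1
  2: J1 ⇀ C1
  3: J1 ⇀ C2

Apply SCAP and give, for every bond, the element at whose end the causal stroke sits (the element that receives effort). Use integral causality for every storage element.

bond 0 →R1
bond 1 →J1
bond 2 →J1
bond 3 →J1

b1 |J1  (Se1 (Se) sets effort on bond)
b2 |J1  (C1 integral (e out))
b3 |J1  (C2 integral (e out))
b0 |R1  (J1 needs exactly one f-in)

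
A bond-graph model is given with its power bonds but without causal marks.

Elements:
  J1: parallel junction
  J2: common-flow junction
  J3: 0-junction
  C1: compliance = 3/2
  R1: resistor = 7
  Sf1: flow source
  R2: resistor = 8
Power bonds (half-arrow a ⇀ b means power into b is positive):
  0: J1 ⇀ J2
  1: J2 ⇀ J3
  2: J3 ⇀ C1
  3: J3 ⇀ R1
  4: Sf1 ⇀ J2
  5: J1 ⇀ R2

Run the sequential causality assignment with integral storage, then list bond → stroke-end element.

#0 stroke at J2
#1 stroke at J2
#2 stroke at J3
#3 stroke at R1
#4 stroke at Sf1
#5 stroke at J1

bond 4 →Sf1  (Sf1 fixes flow; stroke at Sf1)
bond 0 →J2  (1-jn J2 has f-setter on 4)
bond 1 →J2  (J2: bond 4 brought flow, rest push out)
bond 5 →J1  (closing 0-jn rule on J1)
bond 2 →J3  (C1 integral (e out))
bond 3 →R1  (0-jn J3 has e-setter on 2)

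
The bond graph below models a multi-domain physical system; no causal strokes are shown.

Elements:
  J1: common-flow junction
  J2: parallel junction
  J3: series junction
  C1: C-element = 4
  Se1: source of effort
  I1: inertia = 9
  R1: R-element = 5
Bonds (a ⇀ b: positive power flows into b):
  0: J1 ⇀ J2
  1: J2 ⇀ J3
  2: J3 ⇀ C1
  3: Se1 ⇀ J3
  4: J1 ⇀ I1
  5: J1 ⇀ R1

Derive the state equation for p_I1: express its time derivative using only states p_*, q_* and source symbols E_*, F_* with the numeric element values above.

dp_I1/dt = E_Se1 - 5*p_I1/9 - q_C1/4

bond 3 stroke→J3  (Se1 fixes effort; stroke away)
bond 2 stroke→J3  (C1 integral (e out))
bond 1 stroke→J2  (J3: last free bond brings flow in)
bond 0 stroke→J1  (J2 effort already set via bond 1)
bond 4 stroke→I1  (I1: I, integral causality)
bond 5 stroke→J1  (J1: bond 4 brought flow, rest push out)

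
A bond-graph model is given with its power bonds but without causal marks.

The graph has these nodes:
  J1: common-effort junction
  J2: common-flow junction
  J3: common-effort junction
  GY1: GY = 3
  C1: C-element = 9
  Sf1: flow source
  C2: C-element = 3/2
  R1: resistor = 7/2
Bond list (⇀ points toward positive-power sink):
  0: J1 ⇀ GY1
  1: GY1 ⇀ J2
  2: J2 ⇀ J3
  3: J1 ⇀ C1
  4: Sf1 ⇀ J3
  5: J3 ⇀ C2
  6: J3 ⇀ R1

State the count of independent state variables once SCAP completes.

b4 stroke→Sf1  (Sf1 (Sf) sets flow on bond)
b3 stroke→J1  (C1: C, integral causality)
b0 stroke→GY1  (common-e at J1 fixed by 3)
b1 stroke→GY1  (GY1: gyrator matches bond 0)
b2 stroke→J2  (1-jn J2 has f-setter on 1)
b5 stroke→J3  (prefer integral on C2)
b6 stroke→R1  (common-e at J3 fixed by 5)

2  (C1, C2 all integral)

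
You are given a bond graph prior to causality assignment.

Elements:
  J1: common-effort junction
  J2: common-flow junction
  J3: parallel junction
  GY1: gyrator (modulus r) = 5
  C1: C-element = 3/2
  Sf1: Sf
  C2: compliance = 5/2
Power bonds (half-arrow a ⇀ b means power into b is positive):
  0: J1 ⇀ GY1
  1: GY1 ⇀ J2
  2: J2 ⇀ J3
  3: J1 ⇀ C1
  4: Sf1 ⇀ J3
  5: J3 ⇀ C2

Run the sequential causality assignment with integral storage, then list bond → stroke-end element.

#4 |Sf1  (Sf1: flow source, stroke at near end)
#3 |J1  (C1: C, integral causality)
#0 |GY1  (J1 effort already set via bond 3)
#1 |GY1  (GY1 both-in/both-out from 0)
#2 |J2  (J2 flow already set via bond 1)
#5 |J3  (J3 needs exactly one e-in)

b0 →GY1
b1 →GY1
b2 →J2
b3 →J1
b4 →Sf1
b5 →J3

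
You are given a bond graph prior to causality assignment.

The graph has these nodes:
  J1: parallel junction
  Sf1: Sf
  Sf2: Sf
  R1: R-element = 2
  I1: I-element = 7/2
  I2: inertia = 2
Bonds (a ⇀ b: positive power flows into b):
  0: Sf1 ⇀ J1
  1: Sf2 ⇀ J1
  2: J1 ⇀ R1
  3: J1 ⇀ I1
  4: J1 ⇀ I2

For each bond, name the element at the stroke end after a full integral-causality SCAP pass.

#0 |Sf1  (Sf1 fixes flow; stroke at Sf1)
#1 |Sf2  (Sf2 (Sf) sets flow on bond)
#3 |I1  (I1: I, integral causality)
#4 |I2  (I2 integral (f out))
#2 |J1  (J1 needs exactly one e-in)

β0 stroke→Sf1
β1 stroke→Sf2
β2 stroke→J1
β3 stroke→I1
β4 stroke→I2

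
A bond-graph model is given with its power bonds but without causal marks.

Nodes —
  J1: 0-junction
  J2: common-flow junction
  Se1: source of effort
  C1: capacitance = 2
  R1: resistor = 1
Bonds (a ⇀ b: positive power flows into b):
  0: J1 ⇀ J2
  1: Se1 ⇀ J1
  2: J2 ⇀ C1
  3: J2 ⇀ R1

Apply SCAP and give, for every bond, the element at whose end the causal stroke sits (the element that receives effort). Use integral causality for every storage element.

b0 →J2
b1 →J1
b2 →J2
b3 →R1

b1 →J1  (source Se1 imposes e)
b0 →J2  (0-jn J1 has e-setter on 1)
b2 →J2  (C1 outputs effort q/C1)
b3 →R1  (J2: last free bond brings flow in)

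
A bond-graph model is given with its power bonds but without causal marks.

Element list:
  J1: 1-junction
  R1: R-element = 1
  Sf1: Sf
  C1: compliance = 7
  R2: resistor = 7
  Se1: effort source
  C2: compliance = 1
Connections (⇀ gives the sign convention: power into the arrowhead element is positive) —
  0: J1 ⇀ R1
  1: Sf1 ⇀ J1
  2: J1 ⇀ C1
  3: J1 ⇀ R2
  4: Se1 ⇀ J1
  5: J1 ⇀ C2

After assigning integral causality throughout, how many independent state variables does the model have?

β1 |Sf1  (Sf1: flow source, stroke at near end)
β4 |J1  (source Se1 imposes e)
β0 |J1  (common-f at J1 fixed by 1)
β2 |J1  (J1 flow already set via bond 1)
β3 |J1  (J1 flow already set via bond 1)
β5 |J1  (J1 flow already set via bond 1)

2  (C1, C2 all integral)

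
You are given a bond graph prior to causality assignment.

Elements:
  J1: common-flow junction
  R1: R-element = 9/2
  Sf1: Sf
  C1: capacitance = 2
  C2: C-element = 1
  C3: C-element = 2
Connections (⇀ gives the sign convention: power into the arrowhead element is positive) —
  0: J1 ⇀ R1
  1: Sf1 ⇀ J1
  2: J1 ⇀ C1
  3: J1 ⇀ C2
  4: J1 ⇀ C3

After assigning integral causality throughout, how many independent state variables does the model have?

bond 1 stroke at Sf1  (Sf1 (Sf) sets flow on bond)
bond 0 stroke at J1  (common-f at J1 fixed by 1)
bond 2 stroke at J1  (1-jn J1 has f-setter on 1)
bond 3 stroke at J1  (common-f at J1 fixed by 1)
bond 4 stroke at J1  (1-jn J1 has f-setter on 1)

3  (C1, C2, C3 all integral)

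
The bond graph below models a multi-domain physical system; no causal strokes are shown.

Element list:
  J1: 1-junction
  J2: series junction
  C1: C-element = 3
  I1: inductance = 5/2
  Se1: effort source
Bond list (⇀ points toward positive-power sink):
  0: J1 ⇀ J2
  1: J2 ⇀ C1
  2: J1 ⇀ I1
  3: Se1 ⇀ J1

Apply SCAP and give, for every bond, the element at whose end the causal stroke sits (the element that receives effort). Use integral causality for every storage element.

β3 stroke→J1  (Se1: effort source, stroke at far end)
β1 stroke→J2  (prefer integral on C1)
β0 stroke→J1  (J2 needs exactly one f-in)
β2 stroke→I1  (only one flow-in slot at J1)

b0 →J1
b1 →J2
b2 →I1
b3 →J1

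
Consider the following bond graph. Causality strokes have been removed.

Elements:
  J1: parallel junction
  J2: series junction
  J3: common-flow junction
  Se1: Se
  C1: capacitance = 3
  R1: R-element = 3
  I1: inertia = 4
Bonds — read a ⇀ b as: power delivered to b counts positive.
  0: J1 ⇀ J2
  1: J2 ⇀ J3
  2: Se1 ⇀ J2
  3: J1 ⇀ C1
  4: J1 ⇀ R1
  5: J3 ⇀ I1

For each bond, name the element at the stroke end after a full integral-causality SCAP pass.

#2 |J2  (Se1 fixes effort; stroke away)
#3 |J1  (C1: C, integral causality)
#0 |J2  (common-e at J1 fixed by 3)
#4 |R1  (J1: bond 3 brought effort, rest push out)
#1 |J3  (J2: last free bond brings flow in)
#5 |I1  (only one flow-in slot at J3)

#0 stroke→J2
#1 stroke→J3
#2 stroke→J2
#3 stroke→J1
#4 stroke→R1
#5 stroke→I1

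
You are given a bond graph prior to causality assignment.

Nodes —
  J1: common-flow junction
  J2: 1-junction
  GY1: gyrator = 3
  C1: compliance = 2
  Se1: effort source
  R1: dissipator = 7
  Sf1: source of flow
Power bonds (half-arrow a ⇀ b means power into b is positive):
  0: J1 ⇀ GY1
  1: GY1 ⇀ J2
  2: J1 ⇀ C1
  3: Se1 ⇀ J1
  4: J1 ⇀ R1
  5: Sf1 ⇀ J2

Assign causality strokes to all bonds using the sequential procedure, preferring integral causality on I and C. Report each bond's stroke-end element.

β0 |J1
β1 |J2
β2 |J1
β3 |J1
β4 |R1
β5 |Sf1

bond 3 stroke→J1  (source Se1 imposes e)
bond 5 stroke→Sf1  (source Sf1 imposes f)
bond 1 stroke→J2  (common-f at J2 fixed by 5)
bond 0 stroke→J1  (GY1: gyrator matches bond 1)
bond 2 stroke→J1  (C1 integral (e out))
bond 4 stroke→R1  (J1: last free bond brings flow in)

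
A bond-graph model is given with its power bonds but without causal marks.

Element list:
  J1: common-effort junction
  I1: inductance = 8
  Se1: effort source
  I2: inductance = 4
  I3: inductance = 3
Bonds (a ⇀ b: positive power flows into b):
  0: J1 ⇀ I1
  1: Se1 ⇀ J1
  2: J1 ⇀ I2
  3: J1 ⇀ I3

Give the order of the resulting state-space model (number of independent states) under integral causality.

3  (I1, I2, I3 all integral)

β1 |J1  (Se1: effort source, stroke at far end)
β0 |I1  (J1 effort already set via bond 1)
β2 |I2  (common-e at J1 fixed by 1)
β3 |I3  (common-e at J1 fixed by 1)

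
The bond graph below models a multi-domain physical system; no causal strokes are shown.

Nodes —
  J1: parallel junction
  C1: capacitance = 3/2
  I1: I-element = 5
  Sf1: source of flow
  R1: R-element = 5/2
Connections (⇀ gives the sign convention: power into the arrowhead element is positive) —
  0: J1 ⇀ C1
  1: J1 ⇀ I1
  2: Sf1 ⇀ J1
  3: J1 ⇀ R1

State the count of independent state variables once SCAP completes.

b2 stroke at Sf1  (Sf1 fixes flow; stroke at Sf1)
b0 stroke at J1  (C1: C, integral causality)
b1 stroke at I1  (0-jn J1 has e-setter on 0)
b3 stroke at R1  (J1 effort already set via bond 0)

2  (C1, I1 all integral)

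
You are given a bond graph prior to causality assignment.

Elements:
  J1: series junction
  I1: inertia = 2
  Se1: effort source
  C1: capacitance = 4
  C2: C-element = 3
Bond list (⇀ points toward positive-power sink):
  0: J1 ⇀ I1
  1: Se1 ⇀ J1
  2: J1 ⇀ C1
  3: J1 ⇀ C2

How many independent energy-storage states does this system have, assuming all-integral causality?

3  (C1, C2, I1 all integral)

b1 |J1  (Se1 fixes effort; stroke away)
b0 |I1  (I1 outputs flow p/I1)
b2 |J1  (common-f at J1 fixed by 0)
b3 |J1  (J1 flow already set via bond 0)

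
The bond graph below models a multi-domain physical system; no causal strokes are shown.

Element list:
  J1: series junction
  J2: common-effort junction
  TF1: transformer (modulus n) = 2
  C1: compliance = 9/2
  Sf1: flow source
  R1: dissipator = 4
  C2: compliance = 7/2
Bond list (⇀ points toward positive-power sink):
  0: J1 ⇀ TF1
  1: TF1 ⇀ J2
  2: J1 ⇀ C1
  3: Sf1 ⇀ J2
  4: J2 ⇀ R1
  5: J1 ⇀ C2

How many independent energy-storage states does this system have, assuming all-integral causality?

2  (C1, C2 all integral)

bond 3 stroke at Sf1  (Sf1 fixes flow; stroke at Sf1)
bond 2 stroke at J1  (C1 integral (e out))
bond 5 stroke at J1  (prefer integral on C2)
bond 0 stroke at TF1  (J1 needs exactly one f-in)
bond 1 stroke at J2  (TF TF1: opposite of bond 0)
bond 4 stroke at R1  (J2 effort already set via bond 1)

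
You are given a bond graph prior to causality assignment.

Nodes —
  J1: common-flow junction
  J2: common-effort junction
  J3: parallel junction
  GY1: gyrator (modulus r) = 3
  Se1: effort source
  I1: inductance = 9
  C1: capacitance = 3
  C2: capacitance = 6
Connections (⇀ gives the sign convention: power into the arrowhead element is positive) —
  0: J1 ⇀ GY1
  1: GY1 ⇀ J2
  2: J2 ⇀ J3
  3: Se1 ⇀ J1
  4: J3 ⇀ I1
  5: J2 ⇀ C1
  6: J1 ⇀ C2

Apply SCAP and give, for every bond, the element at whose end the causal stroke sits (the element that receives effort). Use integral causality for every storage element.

#0 →GY1
#1 →GY1
#2 →J3
#3 →J1
#4 →I1
#5 →J2
#6 →J1

β3 →J1  (Se1 (Se) sets effort on bond)
β4 →I1  (I1 integral (f out))
β2 →J3  (J3: last free bond brings effort in)
β5 →J2  (prefer integral on C1)
β1 →GY1  (common-e at J2 fixed by 5)
β0 →GY1  (GY GY1: same side as bond 1)
β6 →J1  (common-f at J1 fixed by 0)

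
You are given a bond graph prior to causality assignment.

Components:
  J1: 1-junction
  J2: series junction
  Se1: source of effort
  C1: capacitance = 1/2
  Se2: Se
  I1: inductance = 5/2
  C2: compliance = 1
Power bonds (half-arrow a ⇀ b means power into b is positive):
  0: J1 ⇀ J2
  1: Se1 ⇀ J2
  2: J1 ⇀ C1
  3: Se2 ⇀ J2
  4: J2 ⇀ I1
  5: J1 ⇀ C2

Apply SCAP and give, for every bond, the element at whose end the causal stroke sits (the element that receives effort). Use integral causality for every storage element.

#0 |J2
#1 |J2
#2 |J1
#3 |J2
#4 |I1
#5 |J1

#1 |J2  (source Se1 imposes e)
#3 |J2  (Se2 fixes effort; stroke away)
#2 |J1  (prefer integral on C1)
#4 |I1  (I1 integral (f out))
#0 |J2  (common-f at J2 fixed by 4)
#5 |J1  (1-jn J1 has f-setter on 0)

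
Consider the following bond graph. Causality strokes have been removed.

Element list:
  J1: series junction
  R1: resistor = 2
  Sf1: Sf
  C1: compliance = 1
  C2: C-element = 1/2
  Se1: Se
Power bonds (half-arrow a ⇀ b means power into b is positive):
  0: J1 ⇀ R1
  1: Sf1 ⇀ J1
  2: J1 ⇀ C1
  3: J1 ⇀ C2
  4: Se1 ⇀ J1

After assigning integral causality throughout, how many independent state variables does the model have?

2  (C1, C2 all integral)

bond 1 stroke at Sf1  (Sf1 fixes flow; stroke at Sf1)
bond 4 stroke at J1  (Se1: effort source, stroke at far end)
bond 0 stroke at J1  (J1: bond 1 brought flow, rest push out)
bond 2 stroke at J1  (J1 flow already set via bond 1)
bond 3 stroke at J1  (1-jn J1 has f-setter on 1)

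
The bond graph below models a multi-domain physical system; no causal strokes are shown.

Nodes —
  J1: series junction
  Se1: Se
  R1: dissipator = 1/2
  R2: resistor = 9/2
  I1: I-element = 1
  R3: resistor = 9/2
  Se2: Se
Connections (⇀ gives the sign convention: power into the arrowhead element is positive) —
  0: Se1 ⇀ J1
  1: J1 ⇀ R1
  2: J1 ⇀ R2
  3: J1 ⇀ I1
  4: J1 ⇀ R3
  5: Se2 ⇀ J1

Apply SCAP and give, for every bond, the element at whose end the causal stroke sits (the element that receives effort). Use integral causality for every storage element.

bond 0 |J1  (source Se1 imposes e)
bond 5 |J1  (Se2 fixes effort; stroke away)
bond 3 |I1  (prefer integral on I1)
bond 1 |J1  (common-f at J1 fixed by 3)
bond 2 |J1  (J1: bond 3 brought flow, rest push out)
bond 4 |J1  (J1 flow already set via bond 3)

β0 →J1
β1 →J1
β2 →J1
β3 →I1
β4 →J1
β5 →J1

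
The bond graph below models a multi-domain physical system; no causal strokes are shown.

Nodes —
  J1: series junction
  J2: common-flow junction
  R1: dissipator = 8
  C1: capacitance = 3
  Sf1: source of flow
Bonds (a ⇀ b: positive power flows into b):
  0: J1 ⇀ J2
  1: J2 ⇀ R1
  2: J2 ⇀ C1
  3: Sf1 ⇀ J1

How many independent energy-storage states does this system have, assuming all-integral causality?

bond 3 stroke at Sf1  (source Sf1 imposes f)
bond 0 stroke at J1  (J1 flow already set via bond 3)
bond 1 stroke at J2  (J2: bond 0 brought flow, rest push out)
bond 2 stroke at J2  (J2: bond 0 brought flow, rest push out)

1  (C1 all integral)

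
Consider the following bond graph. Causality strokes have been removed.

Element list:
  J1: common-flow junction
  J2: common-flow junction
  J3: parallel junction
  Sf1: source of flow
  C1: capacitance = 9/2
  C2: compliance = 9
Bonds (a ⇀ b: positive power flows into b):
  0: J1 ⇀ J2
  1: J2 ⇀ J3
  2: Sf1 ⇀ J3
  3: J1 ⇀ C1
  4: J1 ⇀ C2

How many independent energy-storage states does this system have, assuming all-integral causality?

bond 2 stroke at Sf1  (source Sf1 imposes f)
bond 1 stroke at J3  (J3 needs exactly one e-in)
bond 0 stroke at J2  (1-jn J2 has f-setter on 1)
bond 3 stroke at J1  (common-f at J1 fixed by 0)
bond 4 stroke at J1  (J1: bond 0 brought flow, rest push out)

2  (C1, C2 all integral)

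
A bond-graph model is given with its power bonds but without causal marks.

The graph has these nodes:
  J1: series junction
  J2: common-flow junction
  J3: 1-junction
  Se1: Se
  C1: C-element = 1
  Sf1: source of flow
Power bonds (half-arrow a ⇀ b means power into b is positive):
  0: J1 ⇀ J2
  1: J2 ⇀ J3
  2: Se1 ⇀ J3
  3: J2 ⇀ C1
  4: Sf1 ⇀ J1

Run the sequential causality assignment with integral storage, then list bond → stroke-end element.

β0 →J1
β1 →J2
β2 →J3
β3 →J2
β4 →Sf1

bond 2 |J3  (source Se1 imposes e)
bond 4 |Sf1  (Sf1: flow source, stroke at near end)
bond 0 |J1  (J1 flow already set via bond 4)
bond 1 |J2  (common-f at J2 fixed by 0)
bond 3 |J2  (J2: bond 0 brought flow, rest push out)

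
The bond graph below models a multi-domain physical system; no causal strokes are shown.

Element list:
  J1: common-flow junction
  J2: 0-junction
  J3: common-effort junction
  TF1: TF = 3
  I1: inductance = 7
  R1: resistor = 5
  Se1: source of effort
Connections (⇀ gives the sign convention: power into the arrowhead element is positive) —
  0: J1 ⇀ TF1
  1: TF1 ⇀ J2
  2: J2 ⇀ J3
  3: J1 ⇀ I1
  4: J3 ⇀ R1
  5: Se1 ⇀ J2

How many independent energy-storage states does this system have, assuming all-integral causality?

β5 →J2  (Se1 (Se) sets effort on bond)
β1 →TF1  (J2: bond 5 brought effort, rest push out)
β2 →J3  (0-jn J2 has e-setter on 5)
β4 →R1  (J3: bond 2 brought effort, rest push out)
β0 →J1  (TF TF1: opposite of bond 1)
β3 →I1  (only one flow-in slot at J1)

1  (I1 all integral)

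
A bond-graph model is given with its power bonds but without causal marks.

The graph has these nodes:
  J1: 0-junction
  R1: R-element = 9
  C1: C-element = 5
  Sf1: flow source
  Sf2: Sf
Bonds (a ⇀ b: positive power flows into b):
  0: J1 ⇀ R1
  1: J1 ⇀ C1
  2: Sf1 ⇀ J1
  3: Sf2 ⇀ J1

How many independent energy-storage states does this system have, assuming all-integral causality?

b2 stroke→Sf1  (Sf1 (Sf) sets flow on bond)
b3 stroke→Sf2  (Sf2 (Sf) sets flow on bond)
b1 stroke→J1  (C1: C, integral causality)
b0 stroke→R1  (J1 effort already set via bond 1)

1  (C1 all integral)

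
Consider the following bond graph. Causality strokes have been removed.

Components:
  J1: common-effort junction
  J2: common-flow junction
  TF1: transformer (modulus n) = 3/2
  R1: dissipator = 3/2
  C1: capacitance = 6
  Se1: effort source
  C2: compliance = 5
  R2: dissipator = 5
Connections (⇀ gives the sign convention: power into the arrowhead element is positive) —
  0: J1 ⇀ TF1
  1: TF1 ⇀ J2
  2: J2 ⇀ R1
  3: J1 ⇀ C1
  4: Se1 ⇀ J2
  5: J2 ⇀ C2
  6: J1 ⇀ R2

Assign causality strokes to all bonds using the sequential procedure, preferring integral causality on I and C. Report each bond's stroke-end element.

β0 stroke→TF1
β1 stroke→J2
β2 stroke→R1
β3 stroke→J1
β4 stroke→J2
β5 stroke→J2
β6 stroke→R2

#4 →J2  (Se1 fixes effort; stroke away)
#3 →J1  (C1 integral (e out))
#0 →TF1  (0-jn J1 has e-setter on 3)
#6 →R2  (J1: bond 3 brought effort, rest push out)
#1 →J2  (through TF1, causality passes straight; one stroke at TF1)
#5 →J2  (C2: C, integral causality)
#2 →R1  (only one flow-in slot at J2)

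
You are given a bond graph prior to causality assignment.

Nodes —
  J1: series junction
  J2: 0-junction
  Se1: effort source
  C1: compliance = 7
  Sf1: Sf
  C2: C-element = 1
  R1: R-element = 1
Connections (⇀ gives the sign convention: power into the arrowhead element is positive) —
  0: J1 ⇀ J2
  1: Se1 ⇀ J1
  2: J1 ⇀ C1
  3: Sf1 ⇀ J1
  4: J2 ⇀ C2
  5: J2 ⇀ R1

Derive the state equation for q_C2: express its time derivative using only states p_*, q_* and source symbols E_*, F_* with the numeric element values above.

b1 |J1  (Se1 fixes effort; stroke away)
b3 |Sf1  (Sf1 (Sf) sets flow on bond)
b0 |J1  (1-jn J1 has f-setter on 3)
b2 |J1  (J1 flow already set via bond 3)
b4 |J2  (prefer integral on C2)
b5 |R1  (common-e at J2 fixed by 4)

dq_C2/dt = F_Sf1 - q_C2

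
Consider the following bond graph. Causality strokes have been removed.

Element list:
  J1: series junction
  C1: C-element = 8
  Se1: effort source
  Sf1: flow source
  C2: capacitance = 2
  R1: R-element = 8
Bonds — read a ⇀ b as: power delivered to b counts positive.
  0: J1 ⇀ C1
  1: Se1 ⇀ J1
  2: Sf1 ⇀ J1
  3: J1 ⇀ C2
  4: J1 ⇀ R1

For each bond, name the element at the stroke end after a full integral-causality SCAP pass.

#0 stroke at J1
#1 stroke at J1
#2 stroke at Sf1
#3 stroke at J1
#4 stroke at J1

bond 1 stroke→J1  (source Se1 imposes e)
bond 2 stroke→Sf1  (source Sf1 imposes f)
bond 0 stroke→J1  (common-f at J1 fixed by 2)
bond 3 stroke→J1  (J1: bond 2 brought flow, rest push out)
bond 4 stroke→J1  (1-jn J1 has f-setter on 2)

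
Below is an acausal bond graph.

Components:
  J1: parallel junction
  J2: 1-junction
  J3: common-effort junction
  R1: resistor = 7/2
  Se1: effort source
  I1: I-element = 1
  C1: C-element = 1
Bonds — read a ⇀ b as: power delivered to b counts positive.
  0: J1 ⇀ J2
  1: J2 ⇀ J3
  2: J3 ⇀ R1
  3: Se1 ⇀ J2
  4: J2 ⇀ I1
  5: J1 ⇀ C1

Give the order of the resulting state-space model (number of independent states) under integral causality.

2  (C1, I1 all integral)

β3 |J2  (Se1 fixes effort; stroke away)
β4 |I1  (I1 outputs flow p/I1)
β0 |J2  (common-f at J2 fixed by 4)
β1 |J2  (common-f at J2 fixed by 4)
β2 |J3  (J3 needs exactly one e-in)
β5 |J1  (J1: last free bond brings effort in)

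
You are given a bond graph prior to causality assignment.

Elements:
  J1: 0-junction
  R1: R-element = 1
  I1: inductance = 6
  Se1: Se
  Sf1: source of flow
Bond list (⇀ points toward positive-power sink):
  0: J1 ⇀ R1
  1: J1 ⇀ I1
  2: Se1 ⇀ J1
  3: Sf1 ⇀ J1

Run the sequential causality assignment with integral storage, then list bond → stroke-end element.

bond 0 →R1
bond 1 →I1
bond 2 →J1
bond 3 →Sf1

bond 2 stroke→J1  (source Se1 imposes e)
bond 3 stroke→Sf1  (Sf1: flow source, stroke at near end)
bond 0 stroke→R1  (J1: bond 2 brought effort, rest push out)
bond 1 stroke→I1  (0-jn J1 has e-setter on 2)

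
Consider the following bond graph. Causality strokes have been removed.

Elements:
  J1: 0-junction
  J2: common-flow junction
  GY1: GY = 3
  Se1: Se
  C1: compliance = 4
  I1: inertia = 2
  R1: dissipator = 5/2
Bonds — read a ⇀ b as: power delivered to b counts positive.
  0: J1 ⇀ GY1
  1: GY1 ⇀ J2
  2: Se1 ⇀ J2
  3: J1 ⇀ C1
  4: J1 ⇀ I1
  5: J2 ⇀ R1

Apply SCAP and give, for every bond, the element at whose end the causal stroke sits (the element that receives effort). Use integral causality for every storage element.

#0 |GY1
#1 |GY1
#2 |J2
#3 |J1
#4 |I1
#5 |J2

β2 stroke at J2  (source Se1 imposes e)
β3 stroke at J1  (C1 outputs effort q/C1)
β0 stroke at GY1  (J1 effort already set via bond 3)
β4 stroke at I1  (0-jn J1 has e-setter on 3)
β1 stroke at GY1  (GY1: gyrator matches bond 0)
β5 stroke at J2  (J2: bond 1 brought flow, rest push out)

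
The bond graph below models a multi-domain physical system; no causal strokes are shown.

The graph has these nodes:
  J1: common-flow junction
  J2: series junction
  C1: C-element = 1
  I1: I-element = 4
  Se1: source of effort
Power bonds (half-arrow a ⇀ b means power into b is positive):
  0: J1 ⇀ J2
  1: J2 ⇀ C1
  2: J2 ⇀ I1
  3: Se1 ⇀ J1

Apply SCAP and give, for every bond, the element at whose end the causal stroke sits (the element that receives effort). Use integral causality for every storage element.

b0 stroke→J2
b1 stroke→J2
b2 stroke→I1
b3 stroke→J1

bond 3 →J1  (source Se1 imposes e)
bond 0 →J2  (closing 1-jn rule on J1)
bond 1 →J2  (prefer integral on C1)
bond 2 →I1  (J2 needs exactly one f-in)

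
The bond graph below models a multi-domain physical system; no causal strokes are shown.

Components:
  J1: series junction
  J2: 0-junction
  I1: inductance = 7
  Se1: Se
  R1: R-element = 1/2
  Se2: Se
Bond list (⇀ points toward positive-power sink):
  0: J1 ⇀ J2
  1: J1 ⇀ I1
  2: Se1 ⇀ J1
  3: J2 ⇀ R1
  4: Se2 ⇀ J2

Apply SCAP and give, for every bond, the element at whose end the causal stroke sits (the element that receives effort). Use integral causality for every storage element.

bond 0 stroke→J1
bond 1 stroke→I1
bond 2 stroke→J1
bond 3 stroke→R1
bond 4 stroke→J2

b2 →J1  (Se1 fixes effort; stroke away)
b4 →J2  (source Se2 imposes e)
b0 →J1  (J2: bond 4 brought effort, rest push out)
b3 →R1  (0-jn J2 has e-setter on 4)
b1 →I1  (only one flow-in slot at J1)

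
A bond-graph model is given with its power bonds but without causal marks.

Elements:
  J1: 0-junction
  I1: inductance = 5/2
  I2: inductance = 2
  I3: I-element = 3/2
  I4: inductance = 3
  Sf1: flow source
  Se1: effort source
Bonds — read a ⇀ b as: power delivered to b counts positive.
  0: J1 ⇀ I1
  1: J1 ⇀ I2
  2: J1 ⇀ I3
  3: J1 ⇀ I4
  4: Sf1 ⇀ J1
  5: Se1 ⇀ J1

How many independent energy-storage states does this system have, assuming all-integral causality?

4  (I1, I2, I3, I4 all integral)

b4 →Sf1  (Sf1 (Sf) sets flow on bond)
b5 →J1  (Se1 (Se) sets effort on bond)
b0 →I1  (J1 effort already set via bond 5)
b1 →I2  (J1 effort already set via bond 5)
b2 →I3  (J1 effort already set via bond 5)
b3 →I4  (J1: bond 5 brought effort, rest push out)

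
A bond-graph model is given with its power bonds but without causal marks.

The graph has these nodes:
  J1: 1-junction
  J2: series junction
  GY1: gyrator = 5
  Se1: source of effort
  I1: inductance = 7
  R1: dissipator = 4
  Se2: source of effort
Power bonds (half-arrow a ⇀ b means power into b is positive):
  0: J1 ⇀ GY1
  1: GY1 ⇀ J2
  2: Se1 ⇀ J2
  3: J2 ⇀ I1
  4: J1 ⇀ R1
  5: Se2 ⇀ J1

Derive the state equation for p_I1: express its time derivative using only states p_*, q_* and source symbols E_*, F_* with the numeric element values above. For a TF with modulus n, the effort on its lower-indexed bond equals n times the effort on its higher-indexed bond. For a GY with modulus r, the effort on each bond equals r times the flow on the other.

β2 stroke→J2  (Se1 fixes effort; stroke away)
β5 stroke→J1  (Se2 (Se) sets effort on bond)
β3 stroke→I1  (I1 integral (f out))
β1 stroke→J2  (J2: bond 3 brought flow, rest push out)
β0 stroke→J1  (GY1 both-in/both-out from 1)
β4 stroke→R1  (closing 1-jn rule on J1)

dp_I1/dt = E_Se1 + 5*E_Se2/4 - 25*p_I1/28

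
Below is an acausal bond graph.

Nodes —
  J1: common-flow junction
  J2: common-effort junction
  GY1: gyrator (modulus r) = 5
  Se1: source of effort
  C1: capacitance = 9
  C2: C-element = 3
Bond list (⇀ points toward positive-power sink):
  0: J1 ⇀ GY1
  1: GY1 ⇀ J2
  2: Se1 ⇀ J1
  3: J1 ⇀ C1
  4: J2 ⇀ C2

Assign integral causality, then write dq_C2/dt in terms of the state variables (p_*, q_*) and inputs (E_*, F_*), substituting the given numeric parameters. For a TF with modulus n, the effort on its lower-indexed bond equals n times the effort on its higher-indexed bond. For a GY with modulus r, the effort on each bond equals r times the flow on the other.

dq_C2/dt = E_Se1/5 - q_C1/45

β2 stroke→J1  (source Se1 imposes e)
β3 stroke→J1  (C1: C, integral causality)
β0 stroke→GY1  (only one flow-in slot at J1)
β1 stroke→GY1  (through GY1, causality inverts; strokes same side of GY1)
β4 stroke→J2  (closing 0-jn rule on J2)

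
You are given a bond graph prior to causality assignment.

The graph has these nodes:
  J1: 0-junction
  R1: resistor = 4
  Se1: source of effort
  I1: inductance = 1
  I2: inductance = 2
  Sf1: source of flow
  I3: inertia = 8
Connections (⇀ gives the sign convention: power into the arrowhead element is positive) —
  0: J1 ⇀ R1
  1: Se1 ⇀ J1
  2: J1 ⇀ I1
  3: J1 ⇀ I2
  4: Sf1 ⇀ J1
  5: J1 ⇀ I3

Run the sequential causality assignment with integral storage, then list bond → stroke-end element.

β1 |J1  (Se1 fixes effort; stroke away)
β4 |Sf1  (Sf1: flow source, stroke at near end)
β0 |R1  (common-e at J1 fixed by 1)
β2 |I1  (0-jn J1 has e-setter on 1)
β3 |I2  (J1: bond 1 brought effort, rest push out)
β5 |I3  (0-jn J1 has e-setter on 1)

#0 stroke at R1
#1 stroke at J1
#2 stroke at I1
#3 stroke at I2
#4 stroke at Sf1
#5 stroke at I3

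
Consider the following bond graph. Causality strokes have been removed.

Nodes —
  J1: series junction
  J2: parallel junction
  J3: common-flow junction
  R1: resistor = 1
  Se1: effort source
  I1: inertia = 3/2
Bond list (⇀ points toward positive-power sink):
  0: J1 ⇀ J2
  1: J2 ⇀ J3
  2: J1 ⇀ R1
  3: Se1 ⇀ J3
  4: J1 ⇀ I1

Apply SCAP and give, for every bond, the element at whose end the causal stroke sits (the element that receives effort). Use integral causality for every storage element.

β3 →J3  (Se1 (Se) sets effort on bond)
β1 →J2  (J3 needs exactly one f-in)
β0 →J1  (J2 effort already set via bond 1)
β4 →I1  (I1: I, integral causality)
β2 →J1  (J1 flow already set via bond 4)

#0 |J1
#1 |J2
#2 |J1
#3 |J3
#4 |I1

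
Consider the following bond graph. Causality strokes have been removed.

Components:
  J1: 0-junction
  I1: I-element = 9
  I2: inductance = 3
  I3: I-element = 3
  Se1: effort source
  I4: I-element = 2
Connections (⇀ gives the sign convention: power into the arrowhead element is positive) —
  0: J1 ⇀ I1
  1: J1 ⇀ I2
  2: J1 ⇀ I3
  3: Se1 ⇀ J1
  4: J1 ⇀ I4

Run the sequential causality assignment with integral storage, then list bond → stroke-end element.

β0 stroke at I1
β1 stroke at I2
β2 stroke at I3
β3 stroke at J1
β4 stroke at I4

bond 3 stroke at J1  (Se1 fixes effort; stroke away)
bond 0 stroke at I1  (J1 effort already set via bond 3)
bond 1 stroke at I2  (common-e at J1 fixed by 3)
bond 2 stroke at I3  (0-jn J1 has e-setter on 3)
bond 4 stroke at I4  (0-jn J1 has e-setter on 3)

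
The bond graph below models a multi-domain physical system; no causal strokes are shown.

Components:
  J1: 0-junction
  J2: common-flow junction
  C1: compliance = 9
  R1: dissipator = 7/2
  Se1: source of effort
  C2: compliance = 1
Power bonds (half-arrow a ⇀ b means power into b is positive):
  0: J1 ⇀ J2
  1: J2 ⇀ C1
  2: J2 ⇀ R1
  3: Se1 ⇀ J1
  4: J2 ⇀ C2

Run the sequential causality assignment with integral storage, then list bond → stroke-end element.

#3 |J1  (source Se1 imposes e)
#0 |J2  (common-e at J1 fixed by 3)
#1 |J2  (C1 outputs effort q/C1)
#4 |J2  (C2 outputs effort q/C2)
#2 |R1  (only one flow-in slot at J2)

bond 0 stroke→J2
bond 1 stroke→J2
bond 2 stroke→R1
bond 3 stroke→J1
bond 4 stroke→J2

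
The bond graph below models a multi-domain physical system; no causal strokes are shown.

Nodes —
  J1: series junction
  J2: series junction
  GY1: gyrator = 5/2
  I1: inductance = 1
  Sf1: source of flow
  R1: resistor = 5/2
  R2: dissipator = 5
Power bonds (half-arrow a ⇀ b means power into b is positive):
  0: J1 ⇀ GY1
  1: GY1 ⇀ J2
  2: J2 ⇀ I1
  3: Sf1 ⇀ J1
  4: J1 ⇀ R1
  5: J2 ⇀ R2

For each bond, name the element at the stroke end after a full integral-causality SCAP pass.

β0 stroke→J1
β1 stroke→J2
β2 stroke→I1
β3 stroke→Sf1
β4 stroke→J1
β5 stroke→J2

b3 stroke at Sf1  (Sf1 fixes flow; stroke at Sf1)
b0 stroke at J1  (common-f at J1 fixed by 3)
b4 stroke at J1  (1-jn J1 has f-setter on 3)
b1 stroke at J2  (GY1 both-in/both-out from 0)
b2 stroke at I1  (I1 outputs flow p/I1)
b5 stroke at J2  (J2 flow already set via bond 2)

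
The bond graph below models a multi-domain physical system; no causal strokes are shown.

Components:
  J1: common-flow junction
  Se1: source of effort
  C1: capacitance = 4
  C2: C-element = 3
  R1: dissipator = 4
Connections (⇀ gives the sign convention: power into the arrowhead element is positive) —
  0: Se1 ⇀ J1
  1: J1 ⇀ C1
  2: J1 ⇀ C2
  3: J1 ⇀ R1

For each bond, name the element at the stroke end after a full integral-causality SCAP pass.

#0 →J1
#1 →J1
#2 →J1
#3 →R1

bond 0 |J1  (Se1 (Se) sets effort on bond)
bond 1 |J1  (prefer integral on C1)
bond 2 |J1  (C2: C, integral causality)
bond 3 |R1  (only one flow-in slot at J1)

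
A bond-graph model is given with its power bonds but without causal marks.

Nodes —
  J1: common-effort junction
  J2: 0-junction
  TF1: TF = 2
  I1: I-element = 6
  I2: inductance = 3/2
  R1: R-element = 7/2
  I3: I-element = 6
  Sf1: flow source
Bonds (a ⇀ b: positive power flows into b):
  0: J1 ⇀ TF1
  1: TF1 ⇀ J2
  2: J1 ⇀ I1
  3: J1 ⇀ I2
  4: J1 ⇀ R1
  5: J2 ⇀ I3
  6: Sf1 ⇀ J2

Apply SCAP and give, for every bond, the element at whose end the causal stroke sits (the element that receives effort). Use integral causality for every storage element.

β0 stroke at TF1
β1 stroke at J2
β2 stroke at I1
β3 stroke at I2
β4 stroke at J1
β5 stroke at I3
β6 stroke at Sf1

b6 stroke→Sf1  (Sf1 fixes flow; stroke at Sf1)
b2 stroke→I1  (I1 outputs flow p/I1)
b3 stroke→I2  (I2 integral (f out))
b5 stroke→I3  (prefer integral on I3)
b1 stroke→J2  (J2 needs exactly one e-in)
b0 stroke→TF1  (TF1: transformer flips bond 1)
b4 stroke→J1  (only one effort-in slot at J1)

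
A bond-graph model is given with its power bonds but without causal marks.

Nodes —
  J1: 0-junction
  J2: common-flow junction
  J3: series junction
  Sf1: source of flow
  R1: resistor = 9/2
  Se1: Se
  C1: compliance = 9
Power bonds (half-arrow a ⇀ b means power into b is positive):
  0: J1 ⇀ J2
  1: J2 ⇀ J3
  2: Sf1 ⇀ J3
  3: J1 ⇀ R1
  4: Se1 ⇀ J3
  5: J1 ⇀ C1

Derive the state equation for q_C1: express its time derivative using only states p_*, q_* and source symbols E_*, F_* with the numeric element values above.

dq_C1/dt = -F_Sf1 - 2*q_C1/81

bond 2 →Sf1  (source Sf1 imposes f)
bond 4 →J3  (Se1: effort source, stroke at far end)
bond 1 →J3  (J3 flow already set via bond 2)
bond 0 →J2  (J2: bond 1 brought flow, rest push out)
bond 5 →J1  (prefer integral on C1)
bond 3 →R1  (J1: bond 5 brought effort, rest push out)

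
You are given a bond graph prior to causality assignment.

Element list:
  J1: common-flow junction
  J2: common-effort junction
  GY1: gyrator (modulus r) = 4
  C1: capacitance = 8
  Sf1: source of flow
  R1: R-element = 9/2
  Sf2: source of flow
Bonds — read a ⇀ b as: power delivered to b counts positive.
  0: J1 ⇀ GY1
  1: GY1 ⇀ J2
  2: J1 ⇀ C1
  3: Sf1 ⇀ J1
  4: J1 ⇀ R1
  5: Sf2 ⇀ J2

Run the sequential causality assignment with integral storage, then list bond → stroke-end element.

#3 stroke at Sf1  (source Sf1 imposes f)
#5 stroke at Sf2  (Sf2 (Sf) sets flow on bond)
#0 stroke at J1  (1-jn J1 has f-setter on 3)
#2 stroke at J1  (common-f at J1 fixed by 3)
#4 stroke at J1  (J1 flow already set via bond 3)
#1 stroke at J2  (closing 0-jn rule on J2)

b0 stroke→J1
b1 stroke→J2
b2 stroke→J1
b3 stroke→Sf1
b4 stroke→J1
b5 stroke→Sf2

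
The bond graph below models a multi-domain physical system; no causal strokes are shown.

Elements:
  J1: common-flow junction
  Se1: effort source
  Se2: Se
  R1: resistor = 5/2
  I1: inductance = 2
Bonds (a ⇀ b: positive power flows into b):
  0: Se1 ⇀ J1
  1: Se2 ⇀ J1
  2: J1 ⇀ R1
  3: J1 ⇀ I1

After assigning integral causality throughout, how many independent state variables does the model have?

bond 0 |J1  (source Se1 imposes e)
bond 1 |J1  (Se2 (Se) sets effort on bond)
bond 3 |I1  (I1: I, integral causality)
bond 2 |J1  (J1 flow already set via bond 3)

1  (I1 all integral)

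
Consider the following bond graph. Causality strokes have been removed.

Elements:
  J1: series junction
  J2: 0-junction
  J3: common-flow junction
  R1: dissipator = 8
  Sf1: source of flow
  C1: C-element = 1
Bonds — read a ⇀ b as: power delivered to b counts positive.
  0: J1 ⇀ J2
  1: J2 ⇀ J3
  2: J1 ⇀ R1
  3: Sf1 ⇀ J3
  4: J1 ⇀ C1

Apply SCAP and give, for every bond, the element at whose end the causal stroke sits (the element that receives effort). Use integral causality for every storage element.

bond 0 stroke→J2
bond 1 stroke→J3
bond 2 stroke→J1
bond 3 stroke→Sf1
bond 4 stroke→J1

b3 →Sf1  (source Sf1 imposes f)
b1 →J3  (J3 flow already set via bond 3)
b0 →J2  (closing 0-jn rule on J2)
b2 →J1  (1-jn J1 has f-setter on 0)
b4 →J1  (1-jn J1 has f-setter on 0)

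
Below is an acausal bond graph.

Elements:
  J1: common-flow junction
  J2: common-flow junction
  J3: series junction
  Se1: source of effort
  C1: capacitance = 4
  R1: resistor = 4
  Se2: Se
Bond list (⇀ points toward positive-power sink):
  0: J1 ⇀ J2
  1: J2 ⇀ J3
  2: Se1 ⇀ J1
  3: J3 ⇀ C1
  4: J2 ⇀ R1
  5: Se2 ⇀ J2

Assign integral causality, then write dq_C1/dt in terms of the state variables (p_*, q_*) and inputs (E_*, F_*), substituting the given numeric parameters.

dq_C1/dt = E_Se1/4 + E_Se2/4 - q_C1/16

b2 |J1  (Se1 (Se) sets effort on bond)
b5 |J2  (Se2 (Se) sets effort on bond)
b0 |J2  (J1 needs exactly one f-in)
b3 |J3  (prefer integral on C1)
b1 |J2  (J3 needs exactly one f-in)
b4 |R1  (closing 1-jn rule on J2)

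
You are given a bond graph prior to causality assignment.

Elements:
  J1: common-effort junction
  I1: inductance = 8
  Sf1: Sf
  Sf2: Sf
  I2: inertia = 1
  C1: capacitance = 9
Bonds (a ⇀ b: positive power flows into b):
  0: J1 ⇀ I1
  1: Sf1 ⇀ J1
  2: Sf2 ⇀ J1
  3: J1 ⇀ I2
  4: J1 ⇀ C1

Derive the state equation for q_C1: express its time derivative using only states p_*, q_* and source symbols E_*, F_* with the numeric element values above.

dq_C1/dt = F_Sf1 + F_Sf2 - p_I1/8 - p_I2

#1 →Sf1  (Sf1 (Sf) sets flow on bond)
#2 →Sf2  (Sf2 (Sf) sets flow on bond)
#0 →I1  (I1 integral (f out))
#3 →I2  (I2 outputs flow p/I2)
#4 →J1  (closing 0-jn rule on J1)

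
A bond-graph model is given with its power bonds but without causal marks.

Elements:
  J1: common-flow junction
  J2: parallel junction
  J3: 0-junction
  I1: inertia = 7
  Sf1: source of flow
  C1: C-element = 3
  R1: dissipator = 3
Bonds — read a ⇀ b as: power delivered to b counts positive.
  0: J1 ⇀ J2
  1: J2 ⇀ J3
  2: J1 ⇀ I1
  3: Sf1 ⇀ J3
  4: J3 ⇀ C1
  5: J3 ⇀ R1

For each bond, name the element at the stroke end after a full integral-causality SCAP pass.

b0 |J1
b1 |J2
b2 |I1
b3 |Sf1
b4 |J3
b5 |R1

bond 3 stroke→Sf1  (Sf1: flow source, stroke at near end)
bond 2 stroke→I1  (I1 outputs flow p/I1)
bond 0 stroke→J1  (J1: bond 2 brought flow, rest push out)
bond 1 stroke→J2  (only one effort-in slot at J2)
bond 4 stroke→J3  (C1 outputs effort q/C1)
bond 5 stroke→R1  (J3: bond 4 brought effort, rest push out)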